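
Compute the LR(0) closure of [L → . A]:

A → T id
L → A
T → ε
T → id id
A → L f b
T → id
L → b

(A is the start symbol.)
To compute CLOSURE, for each item [A → α.Bβ] where B is a non-terminal, add [B → .γ] for all productions B → γ; repeat for the newly added items until nothing changes.

Start with: [L → . A]
  [L → . A] has the dot before A: add [A → . T id], [A → . L f b]
  [A → . T id] has the dot before T: add [T → .], [T → . id id], [T → . id]
  [A → . L f b] has the dot before L: add [L → . b]
No further items can be added.

CLOSURE = { [A → . L f b], [A → . T id], [L → . A], [L → . b], [T → . id id], [T → . id], [T → .] }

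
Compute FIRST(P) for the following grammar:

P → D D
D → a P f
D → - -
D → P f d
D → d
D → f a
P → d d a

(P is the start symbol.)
FIRST sets of the other non-terminals involved (by the same procedure, iterated to a fixed point):
  FIRST(D) = { '-', 'a', 'd', 'f' }

From P → D D:
  - D is a non-terminal: add FIRST(D) \ {ε} = { '-', 'a', 'd', 'f' }
    D is not nullable, so stop
From P → d d a:
  - d is a terminal: add 'd' and stop

Collecting: FIRST(P) = { '-', 'a', 'd', 'f' }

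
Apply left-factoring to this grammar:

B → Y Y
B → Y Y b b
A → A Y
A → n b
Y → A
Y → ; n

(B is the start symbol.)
Left-factoring transforms A → αβ₁ | αβ₂ into A → αA' and A' → β₁ | β₂
(α is the longest common prefix among the alternatives). Repeat until
no nonterminal has two alternatives with a common prefix.

Round 1: B has alternatives sharing prefix 'Y Y'. Introduce B': B → Y Y B'
  Add: B' → ε
  Add: B' → b b

No remaining common prefixes — done.

Resulting grammar:
B → Y Y B'
B' → ε
B' → b b
A → A Y
A → n b
Y → A
Y → ; n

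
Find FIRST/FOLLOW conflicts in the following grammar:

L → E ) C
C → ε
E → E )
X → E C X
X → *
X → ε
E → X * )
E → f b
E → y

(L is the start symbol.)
Yes. X → E C X with FOLLOW(X) on { '*' }; X → '*' with FOLLOW(X) on { '*' }

A FIRST/FOLLOW conflict occurs when a non-terminal N has a nullable alternative N → β (β ⇒* ε) and another alternative N → α with FIRST(α) ∩ FOLLOW(N) ≠ ∅: on such a lookahead the parser cannot decide between expanding α and letting N vanish via β.

Nullable non-terminals: C, X.
FIRST sets used below: FIRST(E) = { '*', 'f', 'y' }
C has a nullable alternative but only one production, so nothing to check.

X: nullable alternative(s) X → ε; FOLLOW(X) = { '*' }
  X → E C X: FIRST \ {ε} = { '*', 'f', 'y' } — overlaps FOLLOW(X) on { '*' }: CONFLICT
  X → *: FIRST \ {ε} = { '*' } — overlaps FOLLOW(X) on { '*' }: CONFLICT
  X → ε: FIRST \ {ε} = { } — this is the only nullable alternative, skip

E, L have no nullable alternative, so no FIRST/FOLLOW check is needed there.

So the grammar has 2 FIRST/FOLLOW conflicts (marked CONFLICT above).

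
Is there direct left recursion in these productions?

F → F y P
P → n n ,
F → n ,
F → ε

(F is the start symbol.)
Yes, F is left-recursive

F → F y P: LEFT RECURSIVE (starts with F)
P → n n ,: starts with n
F → n ,: starts with n
F → ε: starts with ε

The grammar has direct left recursion on: F.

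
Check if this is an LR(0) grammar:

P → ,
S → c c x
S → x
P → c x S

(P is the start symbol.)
Augment with P' → P and build the canonical LR(0) collection (I0 = CLOSURE({[P' → . P]}), then GOTO on every symbol after a dot until no new states appear). It has 10 states:
  I0: { [P → . ,], [P → . c x S], [P' → . P] }  — shift
  I1: { [P → , .] }  — reduce
  I2: { [P' → P .] }  — accept
  I3: { [P → c . x S] }  — shift
  I4: { [P → c x . S], [S → . c c x], [S → . x] }  — shift
  I5: { [P → c x S .] }  — reduce
  I6: { [S → c . c x] }  — shift
  I7: { [S → x .] }  — reduce
  I8: { [S → c c . x] }  — shift
  I9: { [S → c c x .] }  — reduce

Every state is either a pure shift/goto state or contains exactly one complete item and nothing to shift — no conflicts. The grammar is LR(0).

Answer: Yes, the grammar is LR(0)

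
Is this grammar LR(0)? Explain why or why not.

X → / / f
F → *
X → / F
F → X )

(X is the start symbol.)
Yes, the grammar is LR(0)

A grammar is LR(0) if no state in the canonical LR(0) collection has:
  - both a shift item (dot before a terminal) and a complete item (shift-reduce conflict), or
  - two or more complete items (reduce-reduce conflict; the accept item [X' → X .] counts as a complete item here).

Augment with X' → X and build the canonical LR(0) collection (I0 = CLOSURE({[X' → . X]}), then GOTO on every symbol after a dot until no new states appear). It has 9 states:
  I0: { [X → . / / f], [X → . / F], [X' → . X] }  — shift
  I1: { [F → . *], [F → . X )], [X → . / / f], [X → . / F], [X → / . / f], [X → / . F] }  — shift
  I2: { [X' → X .] }  — accept
  I3: { [F → * .] }  — reduce
  I4: { [F → . *], [F → . X )], [X → . / / f], [X → . / F], [X → / . / f], [X → / . F], [X → / / . f] }  — shift
  I5: { [X → / F .] }  — reduce
  I6: { [F → X . )] }  — shift
  I7: { [F → X ) .] }  — reduce
  I8: { [X → / / f .] }  — reduce

Every state is either a pure shift/goto state or contains exactly one complete item and nothing to shift — no conflicts. The grammar is LR(0).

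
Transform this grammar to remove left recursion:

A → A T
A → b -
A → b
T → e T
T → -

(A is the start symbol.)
A → b - A'
A → b A'
A' → T A'
A' → ε
T → e T
T → -

A is directly left-recursive. The standard transformation for
  A → A α₁ | ... | A α_m | β₁ | ... | β_n
is
  A  → β₁ A' | ... | β_n A'
  A' → α₁ A' | ... | α_m A' | ε

A → b - becomes A → b - A'
A → b becomes A → b A'
A → A T becomes A' → T A'
Add A' → ε

Productions for other non-terminals are unchanged:
  T → e T
  T → -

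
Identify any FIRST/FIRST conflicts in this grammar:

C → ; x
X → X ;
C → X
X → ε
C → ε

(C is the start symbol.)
Yes. C → ';' x / C → X on { ';' }; C → X / C → ε on { ε }

FIRST sets of the non-terminals at (or reachable through a nullable prefix from) the front of some alternative:
  FIRST(X) = { ';', ε }

Productions for C:
  C → ; x: FIRST = { ';' }
  C → X: FIRST = { ';', ε }
  C → ε: FIRST = { ε }
Productions for X:
  X → X ;: FIRST = { ';' }
  X → ε: FIRST = { ε }

Conflict for C: C → ; x and C → X
  Overlap: { ';' }
Conflict for C: C → X and C → ε
  Overlap: { ε }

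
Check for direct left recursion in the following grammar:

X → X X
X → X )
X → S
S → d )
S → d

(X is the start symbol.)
Yes, X is left-recursive

Direct left recursion occurs when N → N α for some non-terminal N (the right-hand side begins with the left-hand side itself).

X → X X: LEFT RECURSIVE (starts with X)
X → X ): LEFT RECURSIVE (starts with X)
X → S: starts with S
S → d ): starts with d
S → d: starts with d

The grammar has direct left recursion on: X.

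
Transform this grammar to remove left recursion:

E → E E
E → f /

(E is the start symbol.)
E is directly left-recursive. The standard transformation for
  A → A α₁ | ... | A α_m | β₁ | ... | β_n
is
  A  → β₁ A' | ... | β_n A'
  A' → α₁ A' | ... | α_m A' | ε

E → f / becomes E → f / E'
E → E E becomes E' → E E'
Add E' → ε

Resulting grammar:
E → f / E'
E' → E E'
E' → ε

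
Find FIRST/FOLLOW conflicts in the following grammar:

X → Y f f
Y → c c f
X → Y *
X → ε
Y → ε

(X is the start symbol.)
No FIRST/FOLLOW conflicts.

A FIRST/FOLLOW conflict occurs when a non-terminal N has a nullable alternative N → β (β ⇒* ε) and another alternative N → α with FIRST(α) ∩ FOLLOW(N) ≠ ∅: on such a lookahead the parser cannot decide between expanding α and letting N vanish via β.

Nullable non-terminals: X, Y.
FIRST sets used below: FIRST(Y) = { 'c', ε }

X: nullable alternative(s) X → ε; FOLLOW(X) = { $ }
  X → Y f f: FIRST \ {ε} = { 'c', 'f' } — disjoint from FOLLOW(X)
  X → Y *: FIRST \ {ε} = { '*', 'c' } — disjoint from FOLLOW(X)
  X → ε: FIRST \ {ε} = { } — this is the only nullable alternative, skip

Y: nullable alternative(s) Y → ε; FOLLOW(Y) = { '*', 'f' }
  Y → c c f: FIRST \ {ε} = { 'c' } — disjoint from FOLLOW(Y)
  Y → ε: FIRST \ {ε} = { } — this is the only nullable alternative, skip

No FIRST/FOLLOW conflicts found.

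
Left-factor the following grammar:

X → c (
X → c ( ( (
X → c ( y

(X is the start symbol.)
Left-factoring transforms A → αβ₁ | αβ₂ into A → αA' and A' → β₁ | β₂
(α is the longest common prefix among the alternatives). Repeat until
no nonterminal has two alternatives with a common prefix.

Round 1: X has alternatives sharing prefix 'c ('. Introduce X': X → c ( X'
  Add: X' → ε
  Add: X' → ( (
  Add: X' → y

No remaining common prefixes — done.

Resulting grammar:
X → c ( X'
X' → ε
X' → ( (
X' → y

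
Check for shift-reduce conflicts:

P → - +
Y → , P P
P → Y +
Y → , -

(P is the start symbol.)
Yes — I7: [Y → , - .] vs [P → - . +]

A shift-reduce conflict occurs when an LR(0) state has both:
  - a complete (reduce) item [A → α .] (dot at the end), and
  - a shift item [B → β . c γ] (dot before a terminal).

Augment with P' → P and build the canonical LR(0) collection (I0 = CLOSURE({[P' → . P]}), then GOTO on every symbol after a dot until no new states appear). It has 10 states:
  I0: { [P → . - +], [P → . Y +], [P' → . P], [Y → . , -], [Y → . , P P] }  — shift
  I1: { [P → . - +], [P → . Y +], [Y → , . -], [Y → , . P P], [Y → . , -], [Y → . , P P] }  — shift
  I2: { [P → - . +] }  — shift
  I3: { [P' → P .] }  — accept
  I4: { [P → Y . +] }  — shift
  I5: { [P → Y + .] }  — reduce
  I6: { [P → - + .] }  — reduce
  I7: { [P → - . +], [Y → , - .] }  — shift, reduce
  I8: { [P → . - +], [P → . Y +], [Y → , P . P], [Y → . , -], [Y → . , P P] }  — shift
  I9: { [Y → , P P .] }  — reduce

I7 contains reduce item [Y → , - .] and shift item [P → - . +] — shift-reduce conflict.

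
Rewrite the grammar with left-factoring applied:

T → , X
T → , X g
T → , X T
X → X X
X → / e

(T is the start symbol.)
Left-factoring transforms A → αβ₁ | αβ₂ into A → αA' and A' → β₁ | β₂
(α is the longest common prefix among the alternatives). Repeat until
no nonterminal has two alternatives with a common prefix.

Round 1: T has alternatives sharing prefix ', X'. Introduce T': T → , X T'
  Add: T' → ε
  Add: T' → g
  Add: T' → T

No remaining common prefixes — done.

Resulting grammar:
T → , X T'
T' → ε
T' → g
T' → T
X → X X
X → / e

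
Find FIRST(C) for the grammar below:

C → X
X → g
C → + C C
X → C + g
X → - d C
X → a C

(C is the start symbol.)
FIRST sets of the other non-terminals involved (by the same procedure, iterated to a fixed point):
  FIRST(X) = { '+', '-', 'a', 'g' }

From C → X:
  - X is a non-terminal: add FIRST(X) \ {ε} = { '+', '-', 'a', 'g' }
    X is not nullable, so stop
From C → + C C:
  - '+' is a terminal: add '+' and stop

Collecting: FIRST(C) = { '+', '-', 'a', 'g' }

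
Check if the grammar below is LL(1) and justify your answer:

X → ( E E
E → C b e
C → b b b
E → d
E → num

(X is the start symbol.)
Yes, the grammar is LL(1).

Relevant sets:
  FIRST(C) = { 'b' }

For E:
  PREDICT(E → C b e) = { 'b' }
  PREDICT(E → d) = { 'd' }
  PREDICT(E → num) = { 'num' }
X, C have a single production, so nothing to check there.

All predict sets are disjoint. The grammar IS LL(1).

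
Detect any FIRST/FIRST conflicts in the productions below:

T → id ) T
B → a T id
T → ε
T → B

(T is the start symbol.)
No FIRST/FIRST conflicts.

FIRST sets of the non-terminals at (or reachable through a nullable prefix from) the front of some alternative:
  FIRST(B) = { 'a' }

Productions for T:
  T → id ) T: FIRST = { 'id' }
  T → ε: FIRST = { ε }
  T → B: FIRST = { 'a' }
B has only one production, so no FIRST/FIRST conflict is possible there.

All alternatives of each non-terminal have pairwise disjoint FIRST sets.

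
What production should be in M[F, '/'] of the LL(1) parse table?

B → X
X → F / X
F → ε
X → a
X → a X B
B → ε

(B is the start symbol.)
To find M[F, '/'], we find productions for F where '/' is in the predict set (PREDICT(N → α) = (FIRST(α) \ {ε}) ∪ (FOLLOW(N) if α ⇒* ε)).

Relevant sets:
  FOLLOW(F) = { '/' }

F → ε: PREDICT = { '/' }
  '/' is in predict set, so this production goes in M[F, '/']

M[F, '/'] = F → ε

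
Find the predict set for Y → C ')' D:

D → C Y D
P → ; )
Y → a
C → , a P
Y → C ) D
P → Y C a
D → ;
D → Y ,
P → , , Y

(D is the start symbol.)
{ ',' }

PREDICT(Y → C ')' D) = (FIRST(RHS) \ {ε}) ∪ (FOLLOW(Y) if ε ∈ FIRST(RHS), i.e. RHS ⇒* ε)
FIRST(C) = { ',' }
FIRST(C ')' D) = { ',' }
ε ∉ FIRST(C ')' D), so FOLLOW(Y) is not added.
PREDICT(Y → C ')' D) = { ',' }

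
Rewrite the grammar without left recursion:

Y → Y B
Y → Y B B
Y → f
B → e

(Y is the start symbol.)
Y → f Y'
Y' → B Y'
Y' → B B Y'
Y' → ε
B → e

Y is directly left-recursive. The standard transformation for
  A → A α₁ | ... | A α_m | β₁ | ... | β_n
is
  A  → β₁ A' | ... | β_n A'
  A' → α₁ A' | ... | α_m A' | ε

Y → f becomes Y → f Y'
Y → Y B becomes Y' → B Y'
Y → Y B B becomes Y' → B B Y'
Add Y' → ε

Productions for other non-terminals are unchanged:
  B → e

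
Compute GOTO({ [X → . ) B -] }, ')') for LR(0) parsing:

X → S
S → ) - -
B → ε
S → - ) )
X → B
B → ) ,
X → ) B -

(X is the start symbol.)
{ [B → . ) ,], [B → .], [X → ) . B -] }

GOTO(I, ')') = CLOSURE({ [A → αX.β] : [A → α.Xβ] ∈ I, X = ')' })

Items with dot before ')', with the dot advanced:
  [X → . ) B -] → [X → ) . B -]
Closure of the advanced items:
  [X → ) . B -] has the dot before B: add [B → .], [B → . ) ,]

GOTO = { [B → . ) ,], [B → .], [X → ) . B -] }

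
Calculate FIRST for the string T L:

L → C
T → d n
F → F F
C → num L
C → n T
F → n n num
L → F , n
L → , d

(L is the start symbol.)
{ 'd' }

FIRST sets of the non-terminals involved (from the grammar, by fixed-point iteration):
  FIRST(T) = { 'd' }

To compute FIRST(T L), process the symbols left to right:
Symbol T is a non-terminal. Add FIRST(T) \ {ε} = { 'd' }
T is not nullable (ε ∉ FIRST(T)), so stop here.
FIRST(T L) = { 'd' }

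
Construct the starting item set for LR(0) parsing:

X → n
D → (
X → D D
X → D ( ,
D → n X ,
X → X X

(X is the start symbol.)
First, augment the grammar with X' → X
I₀ = CLOSURE({ [X' → . X] }):
  [X' → . X] has the dot before X: add [X → . n], [X → . D D], [X → . D ( ,], [X → . X X]
  [X → . D D] has the dot before D: add [D → . (], [D → . n X ,]
No further items can be added.

I₀ = { [D → . (], [D → . n X ,], [X → . D ( ,], [X → . D D], [X → . X X], [X → . n], [X' → . X] }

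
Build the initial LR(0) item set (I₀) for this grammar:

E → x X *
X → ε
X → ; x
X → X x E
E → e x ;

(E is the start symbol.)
First, augment the grammar with E' → E
I₀ = CLOSURE({ [E' → . E] }):
  [E' → . E] has the dot before E: add [E → . x X *], [E → . e x ;]
No further items can be added.

I₀ = { [E → . e x ;], [E → . x X *], [E' → . E] }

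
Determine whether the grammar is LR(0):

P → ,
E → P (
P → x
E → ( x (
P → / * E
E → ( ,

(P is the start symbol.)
Yes, the grammar is LR(0)

A grammar is LR(0) if no state in the canonical LR(0) collection has:
  - both a shift item (dot before a terminal) and a complete item (shift-reduce conflict), or
  - two or more complete items (reduce-reduce conflict; the accept item [P' → P .] counts as a complete item here).

Augment with P' → P and build the canonical LR(0) collection (I0 = CLOSURE({[P' → . P]}), then GOTO on every symbol after a dot until no new states appear). It has 13 states:
  I0: { [P → . ,], [P → . / * E], [P → . x], [P' → . P] }  — shift
  I1: { [P → , .] }  — reduce
  I2: { [P → / . * E] }  — shift
  I3: { [P' → P .] }  — accept
  I4: { [P → x .] }  — reduce
  I5: { [E → . ( ,], [E → . ( x (], [E → . P (], [P → . ,], [P → . / * E], [P → . x], [P → / * . E] }  — shift
  I6: { [E → ( . ,], [E → ( . x (] }  — shift
  I7: { [P → / * E .] }  — reduce
  I8: { [E → P . (] }  — shift
  I9: { [E → P ( .] }  — reduce
  I10: { [E → ( , .] }  — reduce
  I11: { [E → ( x . (] }  — shift
  I12: { [E → ( x ( .] }  — reduce

Every state is either a pure shift/goto state or contains exactly one complete item and nothing to shift — no conflicts. The grammar is LR(0).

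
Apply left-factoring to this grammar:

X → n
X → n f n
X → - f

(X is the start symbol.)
X → n X'
X' → ε
X' → f n
X → - f

Left-factoring transforms A → αβ₁ | αβ₂ into A → αA' and A' → β₁ | β₂
(α is the longest common prefix among the alternatives). Repeat until
no nonterminal has two alternatives with a common prefix.

Round 1: X has alternatives sharing prefix 'n'. Introduce X': X → n X'
  Add: X' → ε
  Add: X' → f n

No remaining common prefixes — done.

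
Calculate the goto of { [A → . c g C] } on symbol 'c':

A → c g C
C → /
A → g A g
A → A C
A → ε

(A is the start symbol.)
{ [A → c . g C] }

GOTO(I, 'c') = CLOSURE({ [A → αX.β] : [A → α.Xβ] ∈ I, X = 'c' })

Items with dot before 'c', with the dot advanced:
  [A → . c g C] → [A → c . g C]
Closure adds nothing (no advanced item has the dot before a non-terminal).

GOTO = { [A → c . g C] }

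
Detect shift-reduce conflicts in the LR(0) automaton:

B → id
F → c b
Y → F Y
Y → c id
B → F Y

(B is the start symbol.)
A shift-reduce conflict occurs when an LR(0) state has both:
  - a complete (reduce) item [A → α .] (dot at the end), and
  - a shift item [B → β . c γ] (dot before a terminal).

Augment with B' → B and build the canonical LR(0) collection (I0 = CLOSURE({[B' → . B]}), then GOTO on every symbol after a dot until no new states appear). It has 11 states:
  I0: { [B → . F Y], [B → . id], [B' → . B], [F → . c b] }  — shift
  I1: { [B' → B .] }  — accept
  I2: { [B → F . Y], [F → . c b], [Y → . F Y], [Y → . c id] }  — shift
  I3: { [F → c . b] }  — shift
  I4: { [B → id .] }  — reduce
  I5: { [F → c b .] }  — reduce
  I6: { [F → . c b], [Y → . F Y], [Y → . c id], [Y → F . Y] }  — shift
  I7: { [B → F Y .] }  — reduce
  I8: { [F → c . b], [Y → c . id] }  — shift
  I9: { [Y → c id .] }  — reduce
  I10: { [Y → F Y .] }  — reduce

No state contains both a complete item and a shift item.

Answer: No shift-reduce conflicts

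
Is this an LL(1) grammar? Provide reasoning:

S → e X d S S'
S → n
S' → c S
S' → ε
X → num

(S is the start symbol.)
No. Predict set conflict for S': { 'c' }

A grammar is LL(1) if for each non-terminal N with multiple productions, the predict sets of those productions are pairwise disjoint, where PREDICT(N → α) = (FIRST(α) \ {ε}) ∪ (FOLLOW(N) if α ⇒* ε).

Relevant sets:
  FOLLOW(S') = { $, 'c' }

For S:
  PREDICT(S → e X d S S') = { 'e' }
  PREDICT(S → n) = { 'n' }
For S':
  PREDICT(S' → c S) = { 'c' }
  PREDICT(S' → ε) = { $, 'c' }
X has a single production, so nothing to check there.

Conflict found: Predict set conflict for S': { 'c' }
The grammar is NOT LL(1).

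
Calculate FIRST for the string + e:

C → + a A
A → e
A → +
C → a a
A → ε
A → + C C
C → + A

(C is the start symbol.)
{ '+' }

To compute FIRST(+ e), process the symbols left to right:
Symbol + is a terminal. Add '+' and stop.
FIRST(+ e) = { '+' }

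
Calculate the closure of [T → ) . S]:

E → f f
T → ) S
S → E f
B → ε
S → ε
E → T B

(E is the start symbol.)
{ [E → . T B], [E → . f f], [S → . E f], [S → .], [T → ) . S], [T → . ) S] }

To compute CLOSURE, for each item [A → α.Bβ] where B is a non-terminal, add [B → .γ] for all productions B → γ; repeat for the newly added items until nothing changes.

Start with: [T → ) . S]
  [T → ) . S] has the dot before S: add [S → . E f], [S → .]
  [S → . E f] has the dot before E: add [E → . f f], [E → . T B]
  [E → . T B] has the dot before T: add [T → . ) S]
No further items can be added.

CLOSURE = { [E → . T B], [E → . f f], [S → . E f], [S → .], [T → ) . S], [T → . ) S] }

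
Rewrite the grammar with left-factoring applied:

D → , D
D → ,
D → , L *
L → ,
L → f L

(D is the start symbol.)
D → , D'
D' → D
D' → ε
D' → L *
L → ,
L → f L

Left-factoring transforms A → αβ₁ | αβ₂ into A → αA' and A' → β₁ | β₂
(α is the longest common prefix among the alternatives). Repeat until
no nonterminal has two alternatives with a common prefix.

Round 1: D has alternatives sharing prefix ','. Introduce D': D → , D'
  Add: D' → D
  Add: D' → ε
  Add: D' → L *

No remaining common prefixes — done.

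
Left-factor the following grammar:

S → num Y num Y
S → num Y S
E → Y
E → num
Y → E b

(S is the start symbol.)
S → num Y S'
S' → num Y
S' → S
E → Y
E → num
Y → E b

Left-factoring transforms A → αβ₁ | αβ₂ into A → αA' and A' → β₁ | β₂
(α is the longest common prefix among the alternatives). Repeat until
no nonterminal has two alternatives with a common prefix.

Round 1: S has alternatives sharing prefix 'num Y'. Introduce S': S → num Y S'
  Add: S' → num Y
  Add: S' → S

No remaining common prefixes — done.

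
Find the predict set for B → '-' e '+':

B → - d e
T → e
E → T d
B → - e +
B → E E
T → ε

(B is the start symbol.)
PREDICT(B → '-' e '+') = (FIRST(RHS) \ {ε}) ∪ (FOLLOW(B) if ε ∈ FIRST(RHS), i.e. RHS ⇒* ε)
FIRST('-' e '+') = { '-' }
ε ∉ FIRST('-' e '+'), so FOLLOW(B) is not added.
PREDICT(B → '-' e '+') = { '-' }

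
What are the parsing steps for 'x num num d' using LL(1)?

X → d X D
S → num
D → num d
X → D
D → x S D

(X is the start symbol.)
Stack is shown with the top on the left.

Stack    Input          Action
------------------------------
X $      x num num d $  output X → D
D $      x num num d $  output D → x S D
x S D $  x num num d $  match 'x'
S D $    num num d $    output S → num
num D $  num num d $    match 'num'
D $      num d $        output D → num d
num d $  num d $        match 'num'
d $      d $            match 'd'
$        $              accept

The string is accepted.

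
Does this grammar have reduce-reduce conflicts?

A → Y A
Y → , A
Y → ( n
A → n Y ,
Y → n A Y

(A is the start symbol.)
A reduce-reduce conflict occurs when an LR(0) state has two complete items [A → α .] and [B → β .] — both call for a reduction, and with no lookahead the parser cannot choose between them.

Augment with A' → A and build the canonical LR(0) collection (I0 = CLOSURE({[A' → . A]}), then GOTO on every symbol after a dot until no new states appear). It has 14 states:
  I0: { [A → . Y A], [A → . n Y ,], [A' → . A], [Y → . ( n], [Y → . , A], [Y → . n A Y] }  — shift
  I1: { [Y → ( . n] }  — shift
  I2: { [A → . Y A], [A → . n Y ,], [Y → , . A], [Y → . ( n], [Y → . , A], [Y → . n A Y] }  — shift
  I3: { [A' → A .] }  — accept
  I4: { [A → . Y A], [A → . n Y ,], [A → Y . A], [Y → . ( n], [Y → . , A], [Y → . n A Y] }  — shift
  I5: { [A → . Y A], [A → . n Y ,], [A → n . Y ,], [Y → . ( n], [Y → . , A], [Y → . n A Y], [Y → n . A Y] }  — shift
  I6: { [Y → . ( n], [Y → . , A], [Y → . n A Y], [Y → n A . Y] }  — shift
  I7: { [A → . Y A], [A → . n Y ,], [A → Y . A], [A → n Y . ,], [Y → . ( n], [Y → . , A], [Y → . n A Y] }  — shift
  I8: { [A → . Y A], [A → . n Y ,], [A → n Y , .], [Y → , . A], [Y → . ( n], [Y → . , A], [Y → . n A Y] }  — shift, reduce
  I9: { [A → Y A .] }  — reduce
  I10: { [Y → , A .] }  — reduce
  I11: { [Y → n A Y .] }  — reduce
  I12: { [A → . Y A], [A → . n Y ,], [Y → . ( n], [Y → . , A], [Y → . n A Y], [Y → n . A Y] }  — shift
  I13: { [Y → ( n .] }  — reduce

No state contains more than one complete item.

Answer: No reduce-reduce conflicts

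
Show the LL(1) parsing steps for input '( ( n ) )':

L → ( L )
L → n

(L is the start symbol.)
LL(1) parsing maintains a stack (initially the start symbol over $) and the input. At each step: if the stack top is a terminal, match it against the current input token; if it is a non-terminal N, replace it with the RHS of M[N, lookahead] (the unique production whose predict set contains the lookahead).

Stack is shown with the top on the left.

Stack      Input        Action
------------------------------
L $        ( ( n ) ) $  output L → ( L )
( L ) $    ( ( n ) ) $  match '('
L ) $      ( n ) ) $    output L → ( L )
( L ) ) $  ( n ) ) $    match '('
L ) ) $    n ) ) $      output L → n
n ) ) $    n ) ) $      match 'n'
) ) $      ) ) $        match ')'
) $        ) $          match ')'
$          $            accept

The string is accepted.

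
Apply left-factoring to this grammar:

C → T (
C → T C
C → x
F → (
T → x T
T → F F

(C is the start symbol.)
C → T C'
C' → (
C' → C
C → x
F → (
T → x T
T → F F

Left-factoring transforms A → αβ₁ | αβ₂ into A → αA' and A' → β₁ | β₂
(α is the longest common prefix among the alternatives). Repeat until
no nonterminal has two alternatives with a common prefix.

Round 1: C has alternatives sharing prefix 'T'. Introduce C': C → T C'
  Add: C' → (
  Add: C' → C

No remaining common prefixes — done.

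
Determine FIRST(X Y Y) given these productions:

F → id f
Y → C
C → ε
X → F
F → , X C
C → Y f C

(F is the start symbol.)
FIRST sets of the non-terminals involved (from the grammar, by fixed-point iteration):
  FIRST(X) = { ',', 'id' }

To compute FIRST(X Y Y), process the symbols left to right:
Symbol X is a non-terminal. Add FIRST(X) \ {ε} = { ',', 'id' }
X is not nullable (ε ∉ FIRST(X)), so stop here.
FIRST(X Y Y) = { ',', 'id' }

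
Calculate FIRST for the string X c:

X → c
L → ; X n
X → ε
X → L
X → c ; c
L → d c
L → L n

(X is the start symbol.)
FIRST sets of the non-terminals involved (from the grammar, by fixed-point iteration):
  FIRST(X) = { ';', 'c', 'd', ε }

To compute FIRST(X c), process the symbols left to right:
Symbol X is a non-terminal. Add FIRST(X) \ {ε} = { ';', 'c', 'd' }
X is nullable (ε ∈ FIRST(X)), continue to the next symbol.
Symbol c is a terminal. Add 'c' and stop.
FIRST(X c) = { ';', 'c', 'd' }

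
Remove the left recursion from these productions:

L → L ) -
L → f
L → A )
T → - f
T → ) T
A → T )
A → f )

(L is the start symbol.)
L is directly left-recursive. The standard transformation for
  A → A α₁ | ... | A α_m | β₁ | ... | β_n
is
  A  → β₁ A' | ... | β_n A'
  A' → α₁ A' | ... | α_m A' | ε

L → f becomes L → f L'
L → A ) becomes L → A ) L'
L → L ) - becomes L' → ) - L'
Add L' → ε

Productions for other non-terminals are unchanged:
  T → - f
  T → ) T
  A → T )
  A → f )

Resulting grammar:
L → f L'
L → A ) L'
L' → ) - L'
L' → ε
T → - f
T → ) T
A → T )
A → f )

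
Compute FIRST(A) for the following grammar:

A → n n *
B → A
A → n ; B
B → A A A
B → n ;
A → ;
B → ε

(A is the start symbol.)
{ ';', 'n' }

To compute FIRST(A), examine every production with A on the left-hand side, reading each right-hand side left to right until a non-nullable symbol is reached.

From A → n n *:
  - n is a terminal: add 'n' and stop
From A → n ; B:
  - n is a terminal: add 'n' and stop
From A → ;:
  - ';' is a terminal: add ';' and stop

Collecting: FIRST(A) = { ';', 'n' }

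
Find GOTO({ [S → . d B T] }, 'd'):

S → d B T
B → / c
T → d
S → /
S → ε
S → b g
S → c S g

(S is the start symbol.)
GOTO(I, 'd') = CLOSURE({ [A → αX.β] : [A → α.Xβ] ∈ I, X = 'd' })

Items with dot before 'd', with the dot advanced:
  [S → . d B T] → [S → d . B T]
Closure of the advanced items:
  [S → d . B T] has the dot before B: add [B → . / c]

GOTO = { [B → . / c], [S → d . B T] }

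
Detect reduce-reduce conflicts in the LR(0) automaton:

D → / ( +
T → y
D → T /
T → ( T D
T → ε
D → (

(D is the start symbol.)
Yes — I1: [D → ( .] vs [T → .]

Augment with D' → D and build the canonical LR(0) collection (I0 = CLOSURE({[D' → . D]}), then GOTO on every symbol after a dot until no new states appear). It has 12 states:
  I0: { [D → . (], [D → . / ( +], [D → . T /], [D' → . D], [T → . ( T D], [T → . y], [T → .] }  — shift, reduce
  I1: { [D → ( .], [T → ( . T D], [T → . ( T D], [T → . y], [T → .] }  — shift, 2 reduces
  I2: { [D → / . ( +] }  — shift
  I3: { [D' → D .] }  — accept
  I4: { [D → T . /] }  — shift
  I5: { [T → y .] }  — reduce
  I6: { [D → T / .] }  — reduce
  I7: { [D → / ( . +] }  — shift
  I8: { [D → / ( + .] }  — reduce
  I9: { [T → ( . T D], [T → . ( T D], [T → . y], [T → .] }  — shift, reduce
  I10: { [D → . (], [D → . / ( +], [D → . T /], [T → ( T . D], [T → . ( T D], [T → . y], [T → .] }  — shift, reduce
  I11: { [T → ( T D .] }  — reduce

I1 contains complete items [D → ( .], [T → .] — reduce-reduce conflict.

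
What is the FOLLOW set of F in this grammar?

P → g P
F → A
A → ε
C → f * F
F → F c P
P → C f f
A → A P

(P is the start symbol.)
In C → f * F: F is at the end, add FOLLOW(C)
In F → F c P: F is followed by c P, add FIRST(c P) \ {ε} = { 'c' }

The FOLLOW sets referred to above (computed the same way, to a fixed point):
  FOLLOW(C) = { 'f' }

Taking the union: FOLLOW(F) = { 'c', 'f' }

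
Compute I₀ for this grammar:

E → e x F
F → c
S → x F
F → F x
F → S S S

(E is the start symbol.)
First, augment the grammar with E' → E
I₀ = CLOSURE({ [E' → . E] }):
  [E' → . E] has the dot before E: add [E → . e x F]
No further items can be added.

I₀ = { [E → . e x F], [E' → . E] }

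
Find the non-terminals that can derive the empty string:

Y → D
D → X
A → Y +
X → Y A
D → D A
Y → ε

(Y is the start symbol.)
{ 'Y' }

A non-terminal is nullable if it can derive ε (the empty string): either it has an ε-production, or it has a production whose right-hand side consists entirely of nullable non-terminals.

ε-productions: Y → ε
So Y is immediately nullable.
No further non-terminal can be added: every production for the remaining non-terminals contains a terminal or a non-nullable non-terminal.
Nullable = { 'Y' }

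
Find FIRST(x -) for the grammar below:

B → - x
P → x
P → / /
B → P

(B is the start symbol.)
{ 'x' }

To compute FIRST(x -), process the symbols left to right:
Symbol x is a terminal. Add 'x' and stop.
FIRST(x -) = { 'x' }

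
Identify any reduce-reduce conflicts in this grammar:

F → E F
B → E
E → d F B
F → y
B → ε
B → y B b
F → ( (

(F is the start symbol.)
A reduce-reduce conflict occurs when an LR(0) state has two complete items [A → α .] and [B → β .] — both call for a reduction, and with no lookahead the parser cannot choose between them.

Augment with F' → F and build the canonical LR(0) collection (I0 = CLOSURE({[F' → . F]}), then GOTO on every symbol after a dot until no new states appear). It has 14 states:
  I0: { [E → . d F B], [F → . ( (], [F → . E F], [F → . y], [F' → . F] }  — shift
  I1: { [F → ( . (] }  — shift
  I2: { [E → . d F B], [F → . ( (], [F → . E F], [F → . y], [F → E . F] }  — shift
  I3: { [F' → F .] }  — accept
  I4: { [E → . d F B], [E → d . F B], [F → . ( (], [F → . E F], [F → . y] }  — shift
  I5: { [F → y .] }  — reduce
  I6: { [B → . E], [B → . y B b], [B → .], [E → . d F B], [E → d F . B] }  — shift, reduce
  I7: { [E → d F B .] }  — reduce
  I8: { [B → E .] }  — reduce
  I9: { [B → . E], [B → . y B b], [B → .], [B → y . B b], [E → . d F B] }  — shift, reduce
  I10: { [B → y B . b] }  — shift
  I11: { [B → y B b .] }  — reduce
  I12: { [F → E F .] }  — reduce
  I13: { [F → ( ( .] }  — reduce

No state contains more than one complete item.

Answer: No reduce-reduce conflicts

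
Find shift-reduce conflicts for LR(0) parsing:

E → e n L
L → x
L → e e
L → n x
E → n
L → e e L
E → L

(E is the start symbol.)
Yes — I4: [E → n .] vs [L → n . x]; I7: [L → e e .] vs [L → . e e]

A shift-reduce conflict occurs when an LR(0) state has both:
  - a complete (reduce) item [A → α .] (dot at the end), and
  - a shift item [B → β . c γ] (dot before a terminal).

Augment with E' → E and build the canonical LR(0) collection (I0 = CLOSURE({[E' → . E]}), then GOTO on every symbol after a dot until no new states appear). It has 13 states:
  I0: { [E → . L], [E → . e n L], [E → . n], [E' → . E], [L → . e e L], [L → . e e], [L → . n x], [L → . x] }  — shift
  I1: { [E' → E .] }  — accept
  I2: { [E → L .] }  — reduce
  I3: { [E → e . n L], [L → e . e L], [L → e . e] }  — shift
  I4: { [E → n .], [L → n . x] }  — shift, reduce
  I5: { [L → x .] }  — reduce
  I6: { [L → n x .] }  — reduce
  I7: { [L → . e e L], [L → . e e], [L → . n x], [L → . x], [L → e e . L], [L → e e .] }  — shift, reduce
  I8: { [E → e n . L], [L → . e e L], [L → . e e], [L → . n x], [L → . x] }  — shift
  I9: { [E → e n L .] }  — reduce
  I10: { [L → e . e L], [L → e . e] }  — shift
  I11: { [L → n . x] }  — shift
  I12: { [L → e e L .] }  — reduce

I4 contains reduce item [E → n .] and shift item [L → n . x] — shift-reduce conflict.
I7 contains reduce item [L → e e .] and shift items [L → . e e], [L → . e e L], [L → . n x], [L → . x] — shift-reduce conflict.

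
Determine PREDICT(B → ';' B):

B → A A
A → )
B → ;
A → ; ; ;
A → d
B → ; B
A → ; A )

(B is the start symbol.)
{ ';' }

PREDICT(B → ';' B) = (FIRST(RHS) \ {ε}) ∪ (FOLLOW(B) if ε ∈ FIRST(RHS), i.e. RHS ⇒* ε)
FIRST(';' B) = { ';' }
ε ∉ FIRST(';' B), so FOLLOW(B) is not added.
PREDICT(B → ';' B) = { ';' }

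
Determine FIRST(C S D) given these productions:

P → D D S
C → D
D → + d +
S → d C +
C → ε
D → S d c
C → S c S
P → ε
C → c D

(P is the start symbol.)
{ '+', 'c', 'd' }

FIRST sets of the non-terminals involved (from the grammar, by fixed-point iteration):
  FIRST(C) = { '+', 'c', 'd', ε }
  FIRST(S) = { 'd' }

To compute FIRST(C S D), process the symbols left to right:
Symbol C is a non-terminal. Add FIRST(C) \ {ε} = { '+', 'c', 'd' }
C is nullable (ε ∈ FIRST(C)), continue to the next symbol.
Symbol S is a non-terminal. Add FIRST(S) \ {ε} = { 'd' }
S is not nullable (ε ∉ FIRST(S)), so stop here.
FIRST(C S D) = { '+', 'c', 'd' }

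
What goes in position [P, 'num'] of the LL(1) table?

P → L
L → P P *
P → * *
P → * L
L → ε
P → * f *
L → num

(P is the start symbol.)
To find M[P, 'num'], we find productions for P where 'num' is in the predict set (PREDICT(N → α) = (FIRST(α) \ {ε}) ∪ (FOLLOW(N) if α ⇒* ε)).

Relevant sets:
  FIRST(L) = { '*', 'num', ε }
  FOLLOW(P) = { $, '*', 'num' }

P → L: PREDICT = { $, '*', 'num' }
  'num' is in predict set, so this production goes in M[P, 'num']
P → * *: PREDICT = { '*' }
P → * L: PREDICT = { '*' }
P → * f *: PREDICT = { '*' }

M[P, 'num'] = P → L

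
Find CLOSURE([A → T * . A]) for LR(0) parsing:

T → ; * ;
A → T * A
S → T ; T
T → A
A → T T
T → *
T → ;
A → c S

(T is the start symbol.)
{ [A → . T * A], [A → . T T], [A → . c S], [A → T * . A], [T → . *], [T → . ; * ;], [T → . ;], [T → . A] }

To compute CLOSURE, for each item [A → α.Bβ] where B is a non-terminal, add [B → .γ] for all productions B → γ; repeat for the newly added items until nothing changes.

Start with: [A → T * . A]
  [A → T * . A] has the dot before A: add [A → . T * A], [A → . T T], [A → . c S]
  [A → . T * A] has the dot before T: add [T → . ; * ;], [T → . A], [T → . *], [T → . ;]
No further items can be added.

CLOSURE = { [A → . T * A], [A → . T T], [A → . c S], [A → T * . A], [T → . *], [T → . ; * ;], [T → . ;], [T → . A] }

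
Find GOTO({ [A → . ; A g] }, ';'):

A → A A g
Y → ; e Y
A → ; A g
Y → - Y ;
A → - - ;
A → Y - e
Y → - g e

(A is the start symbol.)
GOTO(I, ';') = CLOSURE({ [A → αX.β] : [A → α.Xβ] ∈ I, X = ';' })

Items with dot before ';', with the dot advanced:
  [A → . ; A g] → [A → ; . A g]
Closure of the advanced items:
  [A → ; . A g] has the dot before A: add [A → . A A g], [A → . ; A g], [A → . - - ;], [A → . Y - e]
  [A → . Y - e] has the dot before Y: add [Y → . ; e Y], [Y → . - Y ;], [Y → . - g e]

GOTO = { [A → . - - ;], [A → . ; A g], [A → . A A g], [A → . Y - e], [A → ; . A g], [Y → . - Y ;], [Y → . - g e], [Y → . ; e Y] }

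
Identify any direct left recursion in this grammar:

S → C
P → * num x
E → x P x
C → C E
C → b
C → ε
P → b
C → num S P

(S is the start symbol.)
Direct left recursion occurs when N → N α for some non-terminal N (the right-hand side begins with the left-hand side itself).

S → C: starts with C
P → * num x: starts with '*'
E → x P x: starts with x
C → C E: LEFT RECURSIVE (starts with C)
C → b: starts with b
C → ε: starts with ε
P → b: starts with b
C → num S P: starts with num

The grammar has direct left recursion on: C.

Answer: Yes, C is left-recursive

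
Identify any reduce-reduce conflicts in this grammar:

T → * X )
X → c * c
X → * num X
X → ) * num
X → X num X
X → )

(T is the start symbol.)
No reduce-reduce conflicts

A reduce-reduce conflict occurs when an LR(0) state has two complete items [A → α .] and [B → β .] — both call for a reduction, and with no lookahead the parser cannot choose between them.

Augment with T' → T and build the canonical LR(0) collection (I0 = CLOSURE({[T' → . T]}), then GOTO on every symbol after a dot until no new states appear). It has 16 states:
  I0: { [T → . * X )], [T' → . T] }  — shift
  I1: { [T → * . X )], [X → . ) * num], [X → . )], [X → . * num X], [X → . X num X], [X → . c * c] }  — shift
  I2: { [T' → T .] }  — accept
  I3: { [X → ) . * num], [X → ) .] }  — shift, reduce
  I4: { [X → * . num X] }  — shift
  I5: { [T → * X . )], [X → X . num X] }  — shift
  I6: { [X → c . * c] }  — shift
  I7: { [X → c * . c] }  — shift
  I8: { [X → c * c .] }  — reduce
  I9: { [T → * X ) .] }  — reduce
  I10: { [X → . ) * num], [X → . )], [X → . * num X], [X → . X num X], [X → . c * c], [X → X num . X] }  — shift
  I11: { [X → X . num X], [X → X num X .] }  — shift, reduce
  I12: { [X → * num . X], [X → . ) * num], [X → . )], [X → . * num X], [X → . X num X], [X → . c * c] }  — shift
  I13: { [X → * num X .], [X → X . num X] }  — shift, reduce
  I14: { [X → ) * . num] }  — shift
  I15: { [X → ) * num .] }  — reduce

No state contains more than one complete item.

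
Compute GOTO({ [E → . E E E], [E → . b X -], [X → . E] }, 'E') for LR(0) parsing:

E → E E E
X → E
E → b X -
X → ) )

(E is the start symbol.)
{ [E → . E E E], [E → . b X -], [E → E . E E], [X → E .] }

GOTO(I, 'E') = CLOSURE({ [A → αX.β] : [A → α.Xβ] ∈ I, X = 'E' })

Items with dot before 'E', with the dot advanced:
  [E → . E E E] → [E → E . E E]
  [X → . E] → [X → E .]
Closure of the advanced items:
  [E → E . E E] has the dot before E: add [E → . E E E], [E → . b X -]

GOTO = { [E → . E E E], [E → . b X -], [E → E . E E], [X → E .] }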